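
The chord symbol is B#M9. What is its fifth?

Root of B#M9 = B#. The 5th is a perfect 5th: B# up a perfect 5th → F##.

F##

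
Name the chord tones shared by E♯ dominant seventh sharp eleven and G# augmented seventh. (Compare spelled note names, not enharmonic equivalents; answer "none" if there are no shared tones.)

B-sharp

E♯ dominant seventh sharp eleven = E-sharp, G-double-sharp, B-sharp, D-sharp, A-double-sharp.
G# augmented seventh = G-sharp, B-sharp, D-double-sharp, F-sharp.
Shared: B-sharp.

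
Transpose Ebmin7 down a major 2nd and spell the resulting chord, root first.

Transposed root: Eb → Db (major 2nd down). So we spell Db minor seventh:
Root: Db
Minor 3rd (3rd): Fb
Perfect 5th (5th): Ab
Minor 7th (7th): Cb

Db – Fb – Ab – Cb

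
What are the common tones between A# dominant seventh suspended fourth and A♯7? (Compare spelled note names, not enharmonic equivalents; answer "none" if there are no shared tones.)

A#  E#  G#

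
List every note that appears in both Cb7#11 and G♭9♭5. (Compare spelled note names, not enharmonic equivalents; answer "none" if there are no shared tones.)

Cb7#11: Cb Eb Gb Bbb F
G♭9♭5: Gb Bb Dbb Fb Ab
Common to both → Gb.

Gb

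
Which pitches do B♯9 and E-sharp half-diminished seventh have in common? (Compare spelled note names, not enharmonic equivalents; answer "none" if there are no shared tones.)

none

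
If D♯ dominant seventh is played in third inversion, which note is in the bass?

C♯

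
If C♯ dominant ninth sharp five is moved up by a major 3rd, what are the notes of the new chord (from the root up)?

A major 3rd up from C# is E#, so the new chord is E# dominant ninth sharp five.
Root: E#
Major 3rd (3rd): G##
Augmented 5th (5th): B##
Minor 7th (7th): D#
Major 9th (9th): F##

E#  G##  B##  D#  F##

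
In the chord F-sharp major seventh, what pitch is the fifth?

C#

F-sharp major seventh is built on F#; its 5th is a perfect 5th above the root.
A fifth above F uses the letter C, and the perfect 5th above F# is C#.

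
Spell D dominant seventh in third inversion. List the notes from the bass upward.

C – D – F# – A

D dominant seventh = D–F#–A–C; third inversion → seventh (C) lowest.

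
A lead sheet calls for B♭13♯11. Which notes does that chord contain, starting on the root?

Root Bb, quality dominant thirteenth sharp eleven:
Bb — root
D — major 3rd
F — perfect 5th
Ab — minor 7th
C — major 9th
E — augmented 11th
G — major 13th

Bb – D – F – Ab – C – E – G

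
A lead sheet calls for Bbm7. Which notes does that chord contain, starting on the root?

Bb  Db  F  Ab

Bbm7 is a minor seventh built on Bb.
Root: Bb
Minor 3rd (3rd): Db
Perfect 5th (5th): F
Minor 7th (7th): Ab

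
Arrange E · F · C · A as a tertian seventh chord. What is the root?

Stacking in thirds gives F – A – C – E, so F is the root — F major seventh.

F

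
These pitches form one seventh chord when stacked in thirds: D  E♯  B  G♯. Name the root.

E♯

Stacking in thirds gives E♯ – G♯ – B – D, so E♯ is the root — E♯ diminished seventh.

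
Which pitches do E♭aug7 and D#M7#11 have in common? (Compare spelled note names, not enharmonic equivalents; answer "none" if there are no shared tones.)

none

E♭aug7 = Eb, G, B, Db.
D#M7#11 = D#, F##, A#, C##, G##.
Shared: none.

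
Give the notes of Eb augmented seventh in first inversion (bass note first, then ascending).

Eb augmented seventh = E-flat–G–B–D-flat; first inversion → third (G) lowest.

G – B – D-flat – E-flat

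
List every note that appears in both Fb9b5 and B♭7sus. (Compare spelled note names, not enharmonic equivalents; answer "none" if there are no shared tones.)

A♭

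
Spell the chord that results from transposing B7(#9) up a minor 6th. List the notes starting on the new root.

Transposed root: B → G (minor 6th up). So we spell G dominant seventh sharp nine:
- root: G
- major 3rd: B
- perfect 5th: D
- minor 7th: F
- augmented 9th: A♯

G, B, D, F, A♯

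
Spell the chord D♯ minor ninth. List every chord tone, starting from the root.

D#  F#  A#  C#  E#

Root D#, quality minor ninth:
Root: D#
Minor 3rd (3rd): F#
Perfect 5th (5th): A#
Minor 7th (7th): C#
Major 9th (9th): E#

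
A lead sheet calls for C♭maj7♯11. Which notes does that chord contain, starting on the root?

Cb, Eb, Gb, Bb, F

C♭maj7♯11: major seventh sharp eleven on Cb.
root → Cb
3rd (major 3rd) → Eb
5th (perfect 5th) → Gb
7th (major 7th) → Bb
11th (augmented 11th) → F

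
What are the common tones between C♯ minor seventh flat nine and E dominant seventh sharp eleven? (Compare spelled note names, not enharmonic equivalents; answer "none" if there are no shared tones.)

C♯ minor seventh flat nine: C-sharp E G-sharp B D
E dominant seventh sharp eleven: E G-sharp B D A-sharp
Common to both → E, G-sharp, B, D.

E – G-sharp – B – D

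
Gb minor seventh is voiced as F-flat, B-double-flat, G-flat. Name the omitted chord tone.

Gb minor seventh = G-flat, B-double-flat, D-flat, F-flat. The voicing lacks the 5th (perfect 5th), D-flat.

D-flat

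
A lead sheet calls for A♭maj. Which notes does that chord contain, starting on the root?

Ab, C, Eb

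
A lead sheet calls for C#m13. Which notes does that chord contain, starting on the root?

C# – E – G# – B – D# – F# – A#

C#m13 is a minor thirteenth built on C#.
- root: C#
- minor 3rd: E
- perfect 5th: G#
- minor 7th: B
- major 9th: D#
- perfect 11th: F#
- major 13th: A#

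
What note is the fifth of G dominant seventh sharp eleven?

G dominant seventh sharp eleven is built on G; its 5th is a perfect 5th above the root.
A fifth above G uses the letter D, and the perfect 5th above G is D.

D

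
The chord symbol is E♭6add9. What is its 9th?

Root of E♭6add9 = Eb. The 9th is a major 9th: Eb up a major 9th → F.

F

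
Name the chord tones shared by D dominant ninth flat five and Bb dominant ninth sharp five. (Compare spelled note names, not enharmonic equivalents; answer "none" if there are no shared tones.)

D, F-sharp, A-flat, C

D dominant ninth flat five: D F-sharp A-flat C E
Bb dominant ninth sharp five: B-flat D F-sharp A-flat C
Common to both → D, F-sharp, A-flat, C.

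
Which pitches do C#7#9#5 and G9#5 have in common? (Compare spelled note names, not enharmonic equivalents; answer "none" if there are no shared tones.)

C#7#9#5: C# E# G## B D##
G9#5: G B D# F A
Common to both → B.

B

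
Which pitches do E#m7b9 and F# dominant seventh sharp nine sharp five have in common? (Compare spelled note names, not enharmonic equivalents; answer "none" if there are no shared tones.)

F♯

E#m7b9: E♯ G♯ B♯ D♯ F♯
F# dominant seventh sharp nine sharp five: F♯ A♯ C𝄪 E G𝄪
Common to both → F♯.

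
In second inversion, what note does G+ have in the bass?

D♯

G+ = G–B–D♯. Second inversion → fifth in the bass = D♯.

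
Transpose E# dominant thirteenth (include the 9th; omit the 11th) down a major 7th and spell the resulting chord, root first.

F-sharp – A-sharp – C-sharp – E – G-sharp – D-sharp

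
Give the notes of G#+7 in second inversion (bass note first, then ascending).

G#+7 = G#–B#–D##–F#; second inversion → fifth (D##) lowest.

D##, F#, G#, B#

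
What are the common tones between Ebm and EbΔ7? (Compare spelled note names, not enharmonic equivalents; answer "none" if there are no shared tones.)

Eb  Bb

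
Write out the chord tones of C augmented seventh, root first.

C – E – G-sharp – B-flat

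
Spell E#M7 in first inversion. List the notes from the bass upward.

G##, B#, D##, E#

In root position, E#M7 is E#–G##–B#–D##.
First inversion puts the third (G##) in the bass.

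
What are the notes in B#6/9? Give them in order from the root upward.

B#, D##, F##, G##, C##

B#6/9: six-nine on B#.
root → B#
3rd (major 3rd) → D##
5th (perfect 5th) → F##
6th (major 6th) → G##
9th (major 9th) → C##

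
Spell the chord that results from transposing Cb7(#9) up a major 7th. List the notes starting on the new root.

Bb, D, F, Ab, C#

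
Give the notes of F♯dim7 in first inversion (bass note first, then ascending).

A, C, E♭, F♯

In root position, F♯dim7 is F♯–A–C–E♭.
First inversion puts the third (A) in the bass.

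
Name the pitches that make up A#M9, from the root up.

A#, C##, E#, G##, B#

Root A#, quality major ninth:
A# — root
C## — major 3rd
E# — perfect 5th
G## — major 7th
B# — major 9th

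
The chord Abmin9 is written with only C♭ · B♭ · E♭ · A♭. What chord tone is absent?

G♭

The full Abmin9 chord is A♭, C♭, E♭, G♭, B♭.
Comparing with the voicing, the minor 7th (7th) — G♭ — is absent.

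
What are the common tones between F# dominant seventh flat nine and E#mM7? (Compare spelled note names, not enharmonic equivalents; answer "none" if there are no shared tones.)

none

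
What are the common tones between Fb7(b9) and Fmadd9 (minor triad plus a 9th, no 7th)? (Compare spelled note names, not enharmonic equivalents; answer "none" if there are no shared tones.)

Ab

Fb7(b9) = Fb, Ab, Cb, Ebb, Gbb.
Fmadd9 = F, Ab, C, G.
Shared: Ab.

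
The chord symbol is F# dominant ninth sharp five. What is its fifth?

C-double-sharp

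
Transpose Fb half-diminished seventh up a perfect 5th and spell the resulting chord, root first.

C-flat  E-double-flat  G-double-flat  B-double-flat

A perfect 5th up from F-flat is C-flat, so the new chord is C-flat half-diminished seventh.
- root: C-flat
- minor 3rd: E-double-flat
- diminished 5th: G-double-flat
- minor 7th: B-double-flat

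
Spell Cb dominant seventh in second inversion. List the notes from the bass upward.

Gb – Bbb – Cb – Eb

In root position, Cb dominant seventh is Cb–Eb–Gb–Bbb.
Second inversion puts the fifth (Gb) in the bass.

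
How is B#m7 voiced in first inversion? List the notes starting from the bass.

B#m7 = B#–D#–F##–A#; first inversion → third (D#) lowest.

D#, F##, A#, B#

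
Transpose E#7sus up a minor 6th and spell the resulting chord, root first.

A minor 6th up from E# is C#, so the new chord is C# dominant seventh suspended fourth.
root → C#
4th (perfect 4th) → F#
5th (perfect 5th) → G#
7th (minor 7th) → B

C#  F#  G#  B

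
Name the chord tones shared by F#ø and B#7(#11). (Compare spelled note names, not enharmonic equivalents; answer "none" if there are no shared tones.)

F#ø: F♯ A C E
B#7(#11): B♯ D𝄪 F𝄪 A♯ E𝄪
Common to both → none.

none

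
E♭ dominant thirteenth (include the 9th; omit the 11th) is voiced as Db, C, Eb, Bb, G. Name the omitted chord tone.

F

The full E♭ dominant thirteenth chord is Eb, G, Bb, Db, F, C.
Comparing with the voicing, the major 9th (9th) — F — is absent.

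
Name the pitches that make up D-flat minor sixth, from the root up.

D-flat minor sixth is a minor sixth built on D-flat.
- root: D-flat
- minor 3rd: F-flat
- perfect 5th: A-flat
- major 6th: B-flat

D-flat, F-flat, A-flat, B-flat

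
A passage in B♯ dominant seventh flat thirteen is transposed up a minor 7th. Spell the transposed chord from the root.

B# up a minor 7th → A#. New chord: A# dominant seventh flat thirteen.
root → A#
3rd (major 3rd) → C##
5th (perfect 5th) → E#
7th (minor 7th) → G#
13th (minor 13th) → F#

A#  C##  E#  G#  F#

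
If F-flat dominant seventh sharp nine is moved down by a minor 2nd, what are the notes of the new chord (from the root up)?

Transposed root: Fb → Eb (minor 2nd down). So we spell Eb dominant seventh sharp nine:
Eb — root
G — major 3rd
Bb — perfect 5th
Db — minor 7th
F# — augmented 9th

Eb, G, Bb, Db, F#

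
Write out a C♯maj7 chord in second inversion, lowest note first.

In root position, C♯maj7 is C#–E#–G#–B#.
Second inversion puts the fifth (G#) in the bass.

G#, B#, C#, E#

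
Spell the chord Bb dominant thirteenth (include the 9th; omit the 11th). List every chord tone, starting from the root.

Bb dominant thirteenth is a dominant thirteenth built on Bb.
- root: Bb
- major 3rd: D
- perfect 5th: F
- minor 7th: Ab
- major 9th: C
- major 13th: G

Bb D F Ab C G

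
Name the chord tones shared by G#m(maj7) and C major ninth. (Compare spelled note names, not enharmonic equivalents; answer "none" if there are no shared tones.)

B

G#m(maj7): G# B D# F##
C major ninth: C E G B D
Common to both → B.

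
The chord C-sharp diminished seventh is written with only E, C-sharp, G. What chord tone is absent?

B-flat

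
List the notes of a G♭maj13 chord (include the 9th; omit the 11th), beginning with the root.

Gb  Bb  Db  F  Ab  Eb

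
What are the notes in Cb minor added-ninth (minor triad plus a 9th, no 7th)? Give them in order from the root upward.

Root C♭, quality minor added-ninth:
root → C♭
3rd (minor 3rd) → E𝄫
5th (perfect 5th) → G♭
9th (major 9th) → D♭

C♭, E𝄫, G♭, D♭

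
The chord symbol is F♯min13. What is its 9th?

G#

Root of F♯min13 = F#. The 9th is a major 9th: F# up a major 9th → G#.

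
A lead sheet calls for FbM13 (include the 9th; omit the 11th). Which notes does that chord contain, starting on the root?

FbM13 is a major thirteenth built on F♭.
Root: F♭
Major 3rd (3rd): A♭
Perfect 5th (5th): C♭
Major 7th (7th): E♭
Major 9th (9th): G♭
Major 13th (13th): D♭

F♭, A♭, C♭, E♭, G♭, D♭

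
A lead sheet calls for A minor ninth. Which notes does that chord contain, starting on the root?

A – C – E – G – B

Root A, quality minor ninth:
- root: A
- minor 3rd: C
- perfect 5th: E
- minor 7th: G
- major 9th: B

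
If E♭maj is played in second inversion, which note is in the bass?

B♭

E♭maj = E♭–G–B♭. Second inversion → fifth in the bass = B♭.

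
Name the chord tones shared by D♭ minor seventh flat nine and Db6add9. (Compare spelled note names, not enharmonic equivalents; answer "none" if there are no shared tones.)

D♭, A♭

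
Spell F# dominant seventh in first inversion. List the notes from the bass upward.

A# – C# – E – F#

F# dominant seventh = F#–A#–C#–E; first inversion → third (A#) lowest.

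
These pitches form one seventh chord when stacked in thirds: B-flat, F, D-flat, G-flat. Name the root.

G-flat

Stacking in thirds gives G-flat – B-flat – D-flat – F, so G-flat is the root — G-flat major seventh.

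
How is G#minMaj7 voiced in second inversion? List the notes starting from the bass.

D#  F##  G#  B

In root position, G#minMaj7 is G#–B–D#–F##.
Second inversion puts the fifth (D#) in the bass.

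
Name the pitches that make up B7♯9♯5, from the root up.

Root B, quality dominant seventh sharp nine sharp five:
root → B
3rd (major 3rd) → D#
5th (augmented 5th) → F##
7th (minor 7th) → A
9th (augmented 9th) → C##

B – D# – F## – A – C##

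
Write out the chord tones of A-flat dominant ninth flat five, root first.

A-flat, C, E-double-flat, G-flat, B-flat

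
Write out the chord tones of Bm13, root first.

Bm13: minor thirteenth on B.
Root: B
Minor 3rd (3rd): D
Perfect 5th (5th): F#
Minor 7th (7th): A
Major 9th (9th): C#
Perfect 11th (11th): E
Major 13th (13th): G#

B, D, F#, A, C#, E, G#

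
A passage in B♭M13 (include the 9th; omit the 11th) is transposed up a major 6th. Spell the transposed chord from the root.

G, B, D, F#, A, E

Transposed root: Bb → G (major 6th up). So we spell G major thirteenth:
- root: G
- major 3rd: B
- perfect 5th: D
- major 7th: F#
- major 9th: A
- major 13th: E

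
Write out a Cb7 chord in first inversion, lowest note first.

Cb7 = C♭–E♭–G♭–B𝄫; first inversion → third (E♭) lowest.

E♭, G♭, B𝄫, C♭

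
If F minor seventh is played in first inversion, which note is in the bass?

A-flat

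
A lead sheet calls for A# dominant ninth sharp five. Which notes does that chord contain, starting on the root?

A# dominant ninth sharp five: dominant ninth sharp five on A#.
root → A#
3rd (major 3rd) → C##
5th (augmented 5th) → E##
7th (minor 7th) → G#
9th (major 9th) → B#

A# C## E## G# B#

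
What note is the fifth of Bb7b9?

F

Root of Bb7b9 = Bb. The 5th is a perfect 5th: Bb up a perfect 5th → F.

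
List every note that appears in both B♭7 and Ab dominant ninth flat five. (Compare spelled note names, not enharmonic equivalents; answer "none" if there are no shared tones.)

Bb, Ab

B♭7: Bb D F Ab
Ab dominant ninth flat five: Ab C Ebb Gb Bb
Common to both → Bb, Ab.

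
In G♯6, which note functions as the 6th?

G♯6 is built on G#; its 6th is a major 6th above the root.
A sixth above G uses the letter E, and the major 6th above G# is E#.

E#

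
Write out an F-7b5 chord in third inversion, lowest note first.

F-7b5 = F–Ab–Cb–Eb; third inversion → seventh (Eb) lowest.

Eb  F  Ab  Cb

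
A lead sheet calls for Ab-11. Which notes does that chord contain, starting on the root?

Ab  Cb  Eb  Gb  Bb  Db

Ab-11: minor eleventh on Ab.
Root: Ab
Minor 3rd (3rd): Cb
Perfect 5th (5th): Eb
Minor 7th (7th): Gb
Major 9th (9th): Bb
Perfect 11th (11th): Db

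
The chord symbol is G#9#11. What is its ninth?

A#

Root of G#9#11 = G#. The 9th is a major 9th: G# up a major 9th → A#.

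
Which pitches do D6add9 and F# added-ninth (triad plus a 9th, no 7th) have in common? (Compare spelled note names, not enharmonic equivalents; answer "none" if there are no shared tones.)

F#

D6add9 = D, F#, A, B, E.
F# added-ninth = F#, A#, C#, G#.
Shared: F#.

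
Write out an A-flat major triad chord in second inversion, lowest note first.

A-flat major triad = A-flat–C–E-flat; second inversion → fifth (E-flat) lowest.

E-flat, A-flat, C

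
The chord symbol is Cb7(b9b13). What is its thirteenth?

Cb7(b9b13) is built on Cb; its 13th is a minor 13th above the root.
A sixth above C uses the letter A, and the minor 13th above Cb is Abb.

Abb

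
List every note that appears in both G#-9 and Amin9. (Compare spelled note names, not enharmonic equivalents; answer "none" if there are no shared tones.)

B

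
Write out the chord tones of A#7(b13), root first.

A# C## E# G# F#

A#7(b13): dominant seventh flat thirteen on A#.
A# — root
C## — major 3rd
E# — perfect 5th
G# — minor 7th
F# — minor 13th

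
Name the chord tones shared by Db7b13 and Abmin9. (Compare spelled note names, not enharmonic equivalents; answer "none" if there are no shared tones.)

Ab, Cb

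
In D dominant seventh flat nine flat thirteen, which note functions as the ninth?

E-flat

D dominant seventh flat nine flat thirteen is built on D; its 9th is a minor 9th above the root.
A second above D uses the letter E, and the minor 9th above D is E-flat.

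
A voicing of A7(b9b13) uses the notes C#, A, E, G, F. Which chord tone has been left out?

A7(b9b13) = A, C#, E, G, Bb, F. The voicing lacks the 9th (minor 9th), Bb.

Bb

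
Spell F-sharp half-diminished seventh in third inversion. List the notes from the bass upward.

E  F-sharp  A  C

In root position, F-sharp half-diminished seventh is F-sharp–A–C–E.
Third inversion puts the seventh (E) in the bass.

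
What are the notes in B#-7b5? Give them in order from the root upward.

B#-7b5 is a half-diminished seventh built on B#.
Root: B#
Minor 3rd (3rd): D#
Diminished 5th (5th): F#
Minor 7th (7th): A#

B#  D#  F#  A#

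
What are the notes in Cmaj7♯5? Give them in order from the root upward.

C  E  G#  B

Cmaj7♯5 is an augmented major seventh built on C.
root → C
3rd (major 3rd) → E
5th (augmented 5th) → G#
7th (major 7th) → B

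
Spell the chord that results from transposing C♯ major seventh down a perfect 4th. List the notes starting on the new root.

A perfect 4th down from C-sharp is G-sharp, so the new chord is G-sharp major seventh.
Root: G-sharp
Major 3rd (3rd): B-sharp
Perfect 5th (5th): D-sharp
Major 7th (7th): F-double-sharp

G-sharp, B-sharp, D-sharp, F-double-sharp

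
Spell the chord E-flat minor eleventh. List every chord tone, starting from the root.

E-flat minor eleventh is a minor eleventh built on Eb.
root → Eb
3rd (minor 3rd) → Gb
5th (perfect 5th) → Bb
7th (minor 7th) → Db
9th (major 9th) → F
11th (perfect 11th) → Ab

Eb  Gb  Bb  Db  F  Ab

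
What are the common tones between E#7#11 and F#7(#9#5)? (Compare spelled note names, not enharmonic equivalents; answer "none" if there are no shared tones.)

E#7#11: E♯ G𝄪 B♯ D♯ A𝄪
F#7(#9#5): F♯ A♯ C𝄪 E G𝄪
Common to both → G𝄪.

G𝄪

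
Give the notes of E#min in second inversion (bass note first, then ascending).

In root position, E#min is E♯–G♯–B♯.
Second inversion puts the fifth (B♯) in the bass.

B♯  E♯  G♯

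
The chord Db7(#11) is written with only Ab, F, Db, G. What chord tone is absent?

Cb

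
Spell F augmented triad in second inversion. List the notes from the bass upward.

F augmented triad = F–A–C-sharp; second inversion → fifth (C-sharp) lowest.

C-sharp  F  A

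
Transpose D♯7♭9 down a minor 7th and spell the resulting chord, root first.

D# down a minor 7th → E#. New chord: E# dominant seventh flat nine.
E# — root
G## — major 3rd
B# — perfect 5th
D# — minor 7th
F# — minor 9th

E# G## B# D# F#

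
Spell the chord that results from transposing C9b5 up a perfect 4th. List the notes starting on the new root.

C up a perfect 4th → F. New chord: F dominant ninth flat five.
- root: F
- major 3rd: A
- diminished 5th: Cb
- minor 7th: Eb
- major 9th: G

F  A  Cb  Eb  G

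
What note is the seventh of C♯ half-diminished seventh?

B

Root of C♯ half-diminished seventh = C-sharp. The 7th is a minor 7th: C-sharp up a minor 7th → B.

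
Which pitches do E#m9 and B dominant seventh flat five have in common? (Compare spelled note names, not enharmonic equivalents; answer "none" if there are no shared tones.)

D#

E#m9: E# G# B# D# F##
B dominant seventh flat five: B D# F A
Common to both → D#.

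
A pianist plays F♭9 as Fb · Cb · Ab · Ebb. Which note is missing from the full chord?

Gb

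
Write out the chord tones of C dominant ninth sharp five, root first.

C  E  G♯  B♭  D

Root C, quality dominant ninth sharp five:
C — root
E — major 3rd
G♯ — augmented 5th
B♭ — minor 7th
D — major 9th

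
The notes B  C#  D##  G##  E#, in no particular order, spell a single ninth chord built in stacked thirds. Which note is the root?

Arranged so that each adjacent pair is a third by letter name: C# – E# – G## – B – D##.
The bottom of that stack, C#, is the root (this is C# dominant seventh sharp nine sharp five).

C#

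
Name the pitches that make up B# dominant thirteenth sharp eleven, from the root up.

B-sharp – D-double-sharp – F-double-sharp – A-sharp – C-double-sharp – E-double-sharp – G-double-sharp

B# dominant thirteenth sharp eleven is a dominant thirteenth sharp eleven built on B-sharp.
B-sharp — root
D-double-sharp — major 3rd
F-double-sharp — perfect 5th
A-sharp — minor 7th
C-double-sharp — major 9th
E-double-sharp — augmented 11th
G-double-sharp — major 13th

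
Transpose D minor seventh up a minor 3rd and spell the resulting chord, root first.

F, A-flat, C, E-flat

D up a minor 3rd → F. New chord: F minor seventh.
root → F
3rd (minor 3rd) → A-flat
5th (perfect 5th) → C
7th (minor 7th) → E-flat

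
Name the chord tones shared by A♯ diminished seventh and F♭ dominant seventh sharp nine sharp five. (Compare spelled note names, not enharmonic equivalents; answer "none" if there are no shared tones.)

G

A♯ diminished seventh: A-sharp C-sharp E G
F♭ dominant seventh sharp nine sharp five: F-flat A-flat C E-double-flat G
Common to both → G.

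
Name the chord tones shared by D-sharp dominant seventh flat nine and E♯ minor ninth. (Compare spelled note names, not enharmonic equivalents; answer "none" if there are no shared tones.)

D-sharp dominant seventh flat nine: D-sharp F-double-sharp A-sharp C-sharp E
E♯ minor ninth: E-sharp G-sharp B-sharp D-sharp F-double-sharp
Common to both → D-sharp, F-double-sharp.

D-sharp – F-double-sharp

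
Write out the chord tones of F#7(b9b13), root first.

Root F#, quality dominant seventh flat nine flat thirteen:
root → F#
3rd (major 3rd) → A#
5th (perfect 5th) → C#
7th (minor 7th) → E
9th (minor 9th) → G
13th (minor 13th) → D

F#, A#, C#, E, G, D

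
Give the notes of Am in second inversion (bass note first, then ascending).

E, A, C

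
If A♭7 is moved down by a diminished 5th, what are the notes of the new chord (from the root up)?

D F# A C

A diminished 5th down from Ab is D, so the new chord is D dominant seventh.
D — root
F# — major 3rd
A — perfect 5th
C — minor 7th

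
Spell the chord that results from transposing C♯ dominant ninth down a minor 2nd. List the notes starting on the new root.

B#  D##  F##  A#  C##

C# down a minor 2nd → B#. New chord: B# dominant ninth.
- root: B#
- major 3rd: D##
- perfect 5th: F##
- minor 7th: A#
- major 9th: C##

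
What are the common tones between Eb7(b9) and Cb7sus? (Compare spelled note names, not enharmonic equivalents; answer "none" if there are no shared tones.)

Fb

Eb7(b9) = Eb, G, Bb, Db, Fb.
Cb7sus = Cb, Fb, Gb, Bbb.
Shared: Fb.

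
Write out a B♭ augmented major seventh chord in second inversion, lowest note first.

B♭ augmented major seventh = Bb–D–F#–A; second inversion → fifth (F#) lowest.

F#, A, Bb, D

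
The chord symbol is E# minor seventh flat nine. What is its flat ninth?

Root of E# minor seventh flat nine = E-sharp. The 9th is a minor 9th: E-sharp up a minor 9th → F-sharp.

F-sharp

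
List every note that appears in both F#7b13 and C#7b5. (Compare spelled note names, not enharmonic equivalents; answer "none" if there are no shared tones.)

C♯

F#7b13: F♯ A♯ C♯ E D
C#7b5: C♯ E♯ G B
Common to both → C♯.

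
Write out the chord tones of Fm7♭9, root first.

F  Ab  C  Eb  Gb

Fm7♭9 is a minor seventh flat nine built on F.
Root: F
Minor 3rd (3rd): Ab
Perfect 5th (5th): C
Minor 7th (7th): Eb
Minor 9th (9th): Gb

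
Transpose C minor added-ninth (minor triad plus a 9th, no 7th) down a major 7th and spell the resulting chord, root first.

D-flat – F-flat – A-flat – E-flat

C down a major 7th → D-flat. New chord: D-flat minor added-ninth.
Root: D-flat
Minor 3rd (3rd): F-flat
Perfect 5th (5th): A-flat
Major 9th (9th): E-flat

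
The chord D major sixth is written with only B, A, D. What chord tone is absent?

F-sharp

The full D major sixth chord is D, F-sharp, A, B.
Comparing with the voicing, the major 3rd (3rd) — F-sharp — is absent.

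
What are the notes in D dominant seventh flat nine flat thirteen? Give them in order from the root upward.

D dominant seventh flat nine flat thirteen is a dominant seventh flat nine flat thirteen built on D.
D — root
F# — major 3rd
A — perfect 5th
C — minor 7th
Eb — minor 9th
Bb — minor 13th

D, F#, A, C, Eb, Bb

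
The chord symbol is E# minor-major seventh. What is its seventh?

D-double-sharp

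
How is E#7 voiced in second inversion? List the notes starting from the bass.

E#7 = E#–G##–B#–D#; second inversion → fifth (B#) lowest.

B# D# E# G##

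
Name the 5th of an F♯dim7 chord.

C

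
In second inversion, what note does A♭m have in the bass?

Eb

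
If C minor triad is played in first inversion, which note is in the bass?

C minor triad = C–E-flat–G. First inversion → third in the bass = E-flat.

E-flat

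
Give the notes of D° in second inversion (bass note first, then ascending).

In root position, D° is D–F–Ab.
Second inversion puts the fifth (Ab) in the bass.

Ab, D, F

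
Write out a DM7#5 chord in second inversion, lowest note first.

In root position, DM7#5 is D–F#–A#–C#.
Second inversion puts the fifth (A#) in the bass.

A# C# D F#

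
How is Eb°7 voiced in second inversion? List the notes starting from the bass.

In root position, Eb°7 is E♭–G♭–B𝄫–D𝄫.
Second inversion puts the fifth (B𝄫) in the bass.

B𝄫 – D𝄫 – E♭ – G♭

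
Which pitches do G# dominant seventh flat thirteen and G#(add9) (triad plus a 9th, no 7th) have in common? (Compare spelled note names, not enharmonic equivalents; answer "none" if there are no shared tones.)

G# dominant seventh flat thirteen = G#, B#, D#, F#, E.
G#(add9) = G#, B#, D#, A#.
Shared: G#, B#, D#.

G#, B#, D#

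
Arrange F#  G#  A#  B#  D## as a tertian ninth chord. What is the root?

G#

Stacking in thirds gives G# – B# – D## – F# – A#, so G# is the root — G# dominant ninth sharp five.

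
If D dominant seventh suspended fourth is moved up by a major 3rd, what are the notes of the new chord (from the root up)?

F-sharp  B  C-sharp  E

A major 3rd up from D is F-sharp, so the new chord is F-sharp dominant seventh suspended fourth.
F-sharp — root
B — perfect 4th
C-sharp — perfect 5th
E — minor 7th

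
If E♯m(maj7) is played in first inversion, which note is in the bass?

G#

E♯m(maj7) = E#–G#–B#–D##. First inversion → third in the bass = G#.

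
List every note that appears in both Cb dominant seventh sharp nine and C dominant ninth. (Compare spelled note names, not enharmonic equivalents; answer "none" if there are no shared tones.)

D

Cb dominant seventh sharp nine = C-flat, E-flat, G-flat, B-double-flat, D.
C dominant ninth = C, E, G, B-flat, D.
Shared: D.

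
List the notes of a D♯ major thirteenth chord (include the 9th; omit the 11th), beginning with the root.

D-sharp, F-double-sharp, A-sharp, C-double-sharp, E-sharp, B-sharp

D♯ major thirteenth is a major thirteenth built on D-sharp.
- root: D-sharp
- major 3rd: F-double-sharp
- perfect 5th: A-sharp
- major 7th: C-double-sharp
- major 9th: E-sharp
- major 13th: B-sharp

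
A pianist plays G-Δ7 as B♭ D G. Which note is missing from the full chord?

The full G-Δ7 chord is G, B♭, D, F♯.
Comparing with the voicing, the major 7th (7th) — F♯ — is absent.

F♯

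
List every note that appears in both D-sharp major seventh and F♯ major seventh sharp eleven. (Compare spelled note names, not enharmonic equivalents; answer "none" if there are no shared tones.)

A-sharp

D-sharp major seventh = D-sharp, F-double-sharp, A-sharp, C-double-sharp.
F♯ major seventh sharp eleven = F-sharp, A-sharp, C-sharp, E-sharp, B-sharp.
Shared: A-sharp.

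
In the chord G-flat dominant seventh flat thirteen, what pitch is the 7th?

Root of G-flat dominant seventh flat thirteen = Gb. The 7th is a minor 7th: Gb up a minor 7th → Fb.

Fb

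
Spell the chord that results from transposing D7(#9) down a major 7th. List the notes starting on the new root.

D down a major 7th → E♭. New chord: E♭ dominant seventh sharp nine.
E♭ — root
G — major 3rd
B♭ — perfect 5th
D♭ — minor 7th
F♯ — augmented 9th

E♭, G, B♭, D♭, F♯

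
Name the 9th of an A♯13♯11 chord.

B#

A♯13♯11 is built on A#; its 9th is a major 9th above the root.
A second above A uses the letter B, and the major 9th above A# is B#.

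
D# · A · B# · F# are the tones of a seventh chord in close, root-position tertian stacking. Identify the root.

B#

Arranged so that each adjacent pair is a third by letter name: B# – D# – F# – A.
The bottom of that stack, B#, is the root (this is B# diminished seventh).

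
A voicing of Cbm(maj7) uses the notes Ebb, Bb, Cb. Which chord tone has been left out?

The full Cbm(maj7) chord is Cb, Ebb, Gb, Bb.
Comparing with the voicing, the perfect 5th (5th) — Gb — is absent.

Gb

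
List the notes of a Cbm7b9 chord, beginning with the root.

Cb – Ebb – Gb – Bbb – Dbb

Cbm7b9 is a minor seventh flat nine built on Cb.
Cb — root
Ebb — minor 3rd
Gb — perfect 5th
Bbb — minor 7th
Dbb — minor 9th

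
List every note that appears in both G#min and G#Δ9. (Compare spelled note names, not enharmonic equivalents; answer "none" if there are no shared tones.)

G#, D#

G#min = G#, B, D#.
G#Δ9 = G#, B#, D#, F##, A#.
Shared: G#, D#.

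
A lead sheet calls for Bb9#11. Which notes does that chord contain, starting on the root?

Bb  D  F  Ab  C  E

Bb9#11 is a dominant ninth sharp eleven built on Bb.
- root: Bb
- major 3rd: D
- perfect 5th: F
- minor 7th: Ab
- major 9th: C
- augmented 11th: E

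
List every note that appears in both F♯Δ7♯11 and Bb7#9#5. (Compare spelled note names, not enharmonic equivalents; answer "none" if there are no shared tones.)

F♯, C♯

F♯Δ7♯11: F♯ A♯ C♯ E♯ B♯
Bb7#9#5: B♭ D F♯ A♭ C♯
Common to both → F♯, C♯.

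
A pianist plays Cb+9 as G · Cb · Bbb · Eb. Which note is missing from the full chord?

Db

Cb+9 = Cb, Eb, G, Bbb, Db. The voicing lacks the 9th (major 9th), Db.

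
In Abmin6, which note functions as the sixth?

F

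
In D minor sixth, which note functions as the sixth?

Root of D minor sixth = D. The 6th is a major 6th: D up a major 6th → B.

B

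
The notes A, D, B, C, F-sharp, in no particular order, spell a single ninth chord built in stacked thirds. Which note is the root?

B

Arranged so that each adjacent pair is a third by letter name: B – D – F-sharp – A – C.
The bottom of that stack, B, is the root (this is B minor seventh flat nine).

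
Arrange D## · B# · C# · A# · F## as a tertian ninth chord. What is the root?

B#

Arranged so that each adjacent pair is a third by letter name: B# – D## – F## – A# – C#.
The bottom of that stack, B#, is the root (this is B# dominant seventh flat nine).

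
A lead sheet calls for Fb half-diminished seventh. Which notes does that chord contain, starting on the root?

Root F♭, quality half-diminished seventh:
- root: F♭
- minor 3rd: A𝄫
- diminished 5th: C𝄫
- minor 7th: E𝄫

F♭  A𝄫  C𝄫  E𝄫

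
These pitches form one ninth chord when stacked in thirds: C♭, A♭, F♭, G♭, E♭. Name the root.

Stacking in thirds gives F♭ – A♭ – C♭ – E♭ – G♭, so F♭ is the root — F♭ major ninth.

F♭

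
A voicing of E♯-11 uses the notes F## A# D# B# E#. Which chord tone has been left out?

G#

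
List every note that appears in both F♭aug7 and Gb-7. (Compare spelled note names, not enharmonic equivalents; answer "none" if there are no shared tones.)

F♭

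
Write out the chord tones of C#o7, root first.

Root C#, quality diminished seventh:
C# — root
E — minor 3rd
G — diminished 5th
Bb — diminished 7th

C#  E  G  Bb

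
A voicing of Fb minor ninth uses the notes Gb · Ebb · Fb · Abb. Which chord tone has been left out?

Cb

The full Fb minor ninth chord is Fb, Abb, Cb, Ebb, Gb.
Comparing with the voicing, the perfect 5th (5th) — Cb — is absent.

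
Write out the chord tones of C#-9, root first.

C# – E – G# – B – D#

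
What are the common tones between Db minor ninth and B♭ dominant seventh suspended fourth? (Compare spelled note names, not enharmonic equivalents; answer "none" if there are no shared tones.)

A-flat E-flat

Db minor ninth = D-flat, F-flat, A-flat, C-flat, E-flat.
B♭ dominant seventh suspended fourth = B-flat, E-flat, F, A-flat.
Shared: A-flat, E-flat.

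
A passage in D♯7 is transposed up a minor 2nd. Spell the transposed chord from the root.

E  G♯  B  D

A minor 2nd up from D♯ is E, so the new chord is E dominant seventh.
Root: E
Major 3rd (3rd): G♯
Perfect 5th (5th): B
Minor 7th (7th): D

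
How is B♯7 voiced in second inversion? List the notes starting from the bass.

F## A# B# D##

B♯7 = B#–D##–F##–A#; second inversion → fifth (F##) lowest.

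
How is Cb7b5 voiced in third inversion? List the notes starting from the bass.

Bbb  Cb  Eb  Gbb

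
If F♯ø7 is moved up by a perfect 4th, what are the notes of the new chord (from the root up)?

A perfect 4th up from F# is B, so the new chord is B half-diminished seventh.
root → B
3rd (minor 3rd) → D
5th (diminished 5th) → F
7th (minor 7th) → A

B, D, F, A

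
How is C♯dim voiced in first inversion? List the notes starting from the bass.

E, G, C♯

C♯dim = C♯–E–G; first inversion → third (E) lowest.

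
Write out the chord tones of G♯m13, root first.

G#, B, D#, F#, A#, C#, E#

G♯m13: minor thirteenth on G#.
root → G#
3rd (minor 3rd) → B
5th (perfect 5th) → D#
7th (minor 7th) → F#
9th (major 9th) → A#
11th (perfect 11th) → C#
13th (major 13th) → E#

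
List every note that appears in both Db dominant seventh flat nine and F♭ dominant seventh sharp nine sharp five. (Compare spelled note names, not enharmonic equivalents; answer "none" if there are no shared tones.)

A-flat, E-double-flat

Db dominant seventh flat nine = D-flat, F, A-flat, C-flat, E-double-flat.
F♭ dominant seventh sharp nine sharp five = F-flat, A-flat, C, E-double-flat, G.
Shared: A-flat, E-double-flat.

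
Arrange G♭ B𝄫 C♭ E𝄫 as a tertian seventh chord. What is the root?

Arranged so that each adjacent pair is a third by letter name: C♭ – E𝄫 – G♭ – B𝄫.
The bottom of that stack, C♭, is the root (this is C♭ minor seventh).

C♭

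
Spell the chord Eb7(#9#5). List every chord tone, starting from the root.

E♭ G B D♭ F♯

Eb7(#9#5) is a dominant seventh sharp nine sharp five built on E♭.
Root: E♭
Major 3rd (3rd): G
Augmented 5th (5th): B
Minor 7th (7th): D♭
Augmented 9th (9th): F♯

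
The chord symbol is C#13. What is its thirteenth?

A♯

Root of C#13 = C♯. The 13th is a major 13th: C♯ up a major 13th → A♯.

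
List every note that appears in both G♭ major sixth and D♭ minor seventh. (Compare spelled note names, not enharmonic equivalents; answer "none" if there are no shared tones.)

G♭ major sixth: G-flat B-flat D-flat E-flat
D♭ minor seventh: D-flat F-flat A-flat C-flat
Common to both → D-flat.

D-flat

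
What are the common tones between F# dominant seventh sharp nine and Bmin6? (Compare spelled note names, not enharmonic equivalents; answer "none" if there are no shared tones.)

F#

F# dominant seventh sharp nine = F#, A#, C#, E, G##.
Bmin6 = B, D, F#, G#.
Shared: F#.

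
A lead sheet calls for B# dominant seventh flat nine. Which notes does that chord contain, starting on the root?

Root B-sharp, quality dominant seventh flat nine:
B-sharp — root
D-double-sharp — major 3rd
F-double-sharp — perfect 5th
A-sharp — minor 7th
C-sharp — minor 9th

B-sharp, D-double-sharp, F-double-sharp, A-sharp, C-sharp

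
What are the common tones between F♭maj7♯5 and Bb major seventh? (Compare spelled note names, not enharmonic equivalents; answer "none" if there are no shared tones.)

none

F♭maj7♯5 = Fb, Ab, C, Eb.
Bb major seventh = Bb, D, F, A.
Shared: none.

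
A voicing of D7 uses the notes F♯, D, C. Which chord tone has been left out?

A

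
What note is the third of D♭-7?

Fb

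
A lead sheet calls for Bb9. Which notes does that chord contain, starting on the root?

Bb  D  F  Ab  C

Bb9 is a dominant ninth built on Bb.
Root: Bb
Major 3rd (3rd): D
Perfect 5th (5th): F
Minor 7th (7th): Ab
Major 9th (9th): C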